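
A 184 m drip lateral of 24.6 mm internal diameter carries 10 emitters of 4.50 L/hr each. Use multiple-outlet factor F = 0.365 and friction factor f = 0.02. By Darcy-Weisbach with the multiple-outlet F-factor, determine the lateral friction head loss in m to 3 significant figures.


Approach: apply Darcy-Weisbach with the multiple-outlet F-factor, Q = n*q/(3600*1000) m^3/s; v = Q/A; hf = F*f*(L/D)*(v^2/(2g)).
Q = 10*4.50/(3600*1000) = 1.2500e-05 m^3/s
A = pi*(24.6e-3/2)^2 = 4.7529e-04 m^2, so v = Q/A = 0.026300 m/s
hf = 0.365*0.02*(184/0.0246)*(0.026300^2/(2*9.81)) = 0.00192 m
Therefore the lateral friction head loss = 0.00192 m.


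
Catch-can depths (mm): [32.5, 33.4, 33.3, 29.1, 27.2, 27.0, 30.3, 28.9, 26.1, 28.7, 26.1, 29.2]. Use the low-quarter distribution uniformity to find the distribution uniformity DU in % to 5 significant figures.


Approach: apply the low-quarter distribution uniformity, DU = (mean of lowest quarter of readings / overall mean)*100.
sorted lowest 3 of 12: [26.1, 26.1, 27.0] -> mean = 26.40000 mm
overall mean = 29.31667 mm
DU = (26.40000/29.31667)*100 = 90.051 %
Therefore the distribution uniformity DU = 90.051 %.


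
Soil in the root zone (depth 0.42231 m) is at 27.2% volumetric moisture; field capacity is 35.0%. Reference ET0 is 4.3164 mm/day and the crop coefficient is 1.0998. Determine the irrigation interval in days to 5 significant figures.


Approach: apply soil-water budget scheduling, SMD = (FC-theta)/100*depth*1000; ETc = ET0*Kc; interval = SMD/ETc.
Step 1 — soil moisture deficit:
  SMD = (35.0 - 27.2)/100 * 0.42231 * 1000 = 32.94018 mm
Step 2 — daily crop ET (ETc = ET0*Kc):
  ETc = 4.3164 * 1.0998 = 4.747177 mm/day
Step 3 — irrigation interval (SMD/ETc):
  interval = 32.94018 / 4.747177 = 6.9389 days
Therefore the irrigation interval = 6.9389 days.


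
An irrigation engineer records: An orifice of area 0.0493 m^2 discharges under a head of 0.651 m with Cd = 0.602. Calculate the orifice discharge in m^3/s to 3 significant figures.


Approach: apply the orifice equation, Q = Cd*A*sqrt(2*g*h).
Q = 0.602 * 0.0493 * sqrt(2*9.81*0.651) = 0.106 m^3/s
Therefore the orifice discharge = 0.106 m^3/s.


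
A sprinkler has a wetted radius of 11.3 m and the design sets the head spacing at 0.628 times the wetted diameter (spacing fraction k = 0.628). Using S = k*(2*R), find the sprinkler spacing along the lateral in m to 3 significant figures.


S = 0.628 * (2 * 11.3) = 14.2 m
Therefore the sprinkler spacing along the lateral = 14.2 m.


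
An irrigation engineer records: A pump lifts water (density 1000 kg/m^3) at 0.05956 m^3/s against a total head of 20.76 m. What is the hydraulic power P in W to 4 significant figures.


Approach: apply the hydraulic power relation, P = rho*g*Q*H.
P = 1000 * 9.81 * 0.05956 * 20.76 = 12130 W
Therefore the hydraulic power P = 12130 W.


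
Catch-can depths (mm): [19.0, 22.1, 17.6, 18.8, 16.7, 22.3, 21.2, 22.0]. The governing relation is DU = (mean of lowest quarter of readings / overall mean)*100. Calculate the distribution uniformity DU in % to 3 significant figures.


sorted lowest 2 of 8: [16.7, 17.6] -> mean = 17.150 mm
overall mean = 19.962 mm
DU = (17.150/19.962)*100 = 85.9 %
Therefore the distribution uniformity DU = 85.9 %.


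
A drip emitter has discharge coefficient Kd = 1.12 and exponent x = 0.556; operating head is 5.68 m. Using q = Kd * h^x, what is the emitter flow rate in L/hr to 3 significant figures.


q = 1.12 * 5.68^0.556 = 2.94 L/hr
Therefore the emitter flow rate = 2.94 L/hr.


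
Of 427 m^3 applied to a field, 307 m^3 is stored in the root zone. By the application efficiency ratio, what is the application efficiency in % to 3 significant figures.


Approach: apply the application efficiency ratio, Ea = (stored/applied)*100.
Ea = (307/427)*100 = 71.9 %
Therefore the application efficiency = 71.9 %.


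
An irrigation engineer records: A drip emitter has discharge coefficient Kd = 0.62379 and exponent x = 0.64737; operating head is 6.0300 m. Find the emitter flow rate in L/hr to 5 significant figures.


Approach: apply the emitter characteristic equation, q = Kd * h^x.
q = 0.62379 * 6.0300^0.64737 = 1.9961 L/hr
Therefore the emitter flow rate = 1.9961 L/hr.


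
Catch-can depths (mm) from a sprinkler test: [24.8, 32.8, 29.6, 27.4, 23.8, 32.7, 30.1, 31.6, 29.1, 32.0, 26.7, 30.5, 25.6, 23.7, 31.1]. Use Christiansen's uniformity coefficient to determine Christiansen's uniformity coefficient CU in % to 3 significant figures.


Approach: apply Christiansen's uniformity coefficient, CU = (1 - mean_abs_deviation/mean)*100.
mean = 28.767 mm
mean |d_i - mean| = 2.7467 mm
CU = (1 - 2.7467/28.767)*100 = 90.5 %
Therefore Christiansen's uniformity coefficient CU = 90.5 %.


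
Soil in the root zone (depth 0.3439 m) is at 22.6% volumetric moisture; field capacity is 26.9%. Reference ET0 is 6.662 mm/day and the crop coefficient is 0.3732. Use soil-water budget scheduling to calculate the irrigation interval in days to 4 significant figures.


Approach: apply soil-water budget scheduling, SMD = (FC-theta)/100*depth*1000; ETc = ET0*Kc; interval = SMD/ETc.
Step 1 — soil moisture deficit:
  SMD = (26.9 - 22.6)/100 * 0.3439 * 1000 = 14.7877 mm
Step 2 — daily crop ET (ETc = ET0*Kc):
  ETc = 6.662 * 0.3732 = 2.48626 mm/day
Step 3 — irrigation interval (SMD/ETc):
  interval = 14.7877 / 2.48626 = 5.948 days
Therefore the irrigation interval = 5.948 days.


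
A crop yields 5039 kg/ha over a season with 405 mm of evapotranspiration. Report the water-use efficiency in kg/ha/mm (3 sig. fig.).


Approach: apply the water-use efficiency ratio, WUE = yield/ET.
WUE = 5039 / 405 = 12.4 kg/ha/mm
Therefore the water-use efficiency = 12.4 kg/ha/mm.


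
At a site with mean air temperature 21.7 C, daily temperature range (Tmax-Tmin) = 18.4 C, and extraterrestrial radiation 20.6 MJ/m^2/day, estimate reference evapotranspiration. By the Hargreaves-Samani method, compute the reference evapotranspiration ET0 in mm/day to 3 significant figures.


Approach: apply the Hargreaves-Samani method, ET0 = 0.0023*(Tmean+17.8)*sqrt(Tmax-Tmin)*0.408*Ra.
ET0 = 0.0023*(21.7+17.8)*sqrt(18.4)*0.408*20.6 = 3.28 mm/day
Therefore the reference evapotranspiration ET0 = 3.28 mm/day.


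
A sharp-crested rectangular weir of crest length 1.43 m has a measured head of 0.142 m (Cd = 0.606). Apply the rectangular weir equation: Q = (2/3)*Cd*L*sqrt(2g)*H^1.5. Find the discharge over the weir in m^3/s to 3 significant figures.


Q = (2/3)*0.606*1.43*sqrt(2*9.81)*0.142^1.5 = 0.137 m^3/s
Therefore the discharge over the weir = 0.137 m^3/s.


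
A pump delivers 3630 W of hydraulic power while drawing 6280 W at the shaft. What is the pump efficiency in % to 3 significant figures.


Approach: apply the efficiency ratio, eta = (P_out/P_in)*100.
eta = (3630 / 6280) * 100 = 57.8 %
Therefore the pump efficiency = 57.8 %.


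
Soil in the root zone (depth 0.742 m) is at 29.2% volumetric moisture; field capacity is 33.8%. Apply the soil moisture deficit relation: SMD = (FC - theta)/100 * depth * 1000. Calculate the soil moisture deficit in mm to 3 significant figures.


SMD = (33.8 - 29.2)/100 * 0.742 * 1000 = 34.1 mm
Therefore the soil moisture deficit = 34.1 mm.


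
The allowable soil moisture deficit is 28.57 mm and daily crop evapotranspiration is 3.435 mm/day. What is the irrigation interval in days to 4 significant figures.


Approach: apply the irrigation interval relation, interval = SMD / ETc.
interval = 28.57 / 3.435 = 8.317 days
Therefore the irrigation interval = 8.317 days.


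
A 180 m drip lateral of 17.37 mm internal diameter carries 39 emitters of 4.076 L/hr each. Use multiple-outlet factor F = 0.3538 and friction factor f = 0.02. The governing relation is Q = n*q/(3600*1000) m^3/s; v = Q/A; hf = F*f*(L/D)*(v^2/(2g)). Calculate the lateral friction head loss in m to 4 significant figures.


Q = 39*4.076/(3600*1000) = 4.41567e-05 m^3/s
A = pi*(17.37e-3/2)^2 = 2.36968e-04 m^2, so v = Q/A = 0.186340 m/s
hf = 0.3538*0.02*(180/0.01737)*(0.186340^2/(2*9.81)) = 0.1298 m
Therefore the lateral friction head loss = 0.1298 m.


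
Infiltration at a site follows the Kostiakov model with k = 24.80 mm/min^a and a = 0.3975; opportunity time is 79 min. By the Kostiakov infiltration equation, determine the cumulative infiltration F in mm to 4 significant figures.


Approach: apply the Kostiakov infiltration equation, F = k*t^a.
F = 24.80 * 79^0.3975 = 140.9 mm
Therefore the cumulative infiltration F = 140.9 mm.


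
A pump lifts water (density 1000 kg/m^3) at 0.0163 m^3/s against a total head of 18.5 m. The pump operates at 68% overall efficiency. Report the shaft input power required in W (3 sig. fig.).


Approach: apply hydraulic power then efficiency conversion, P = rho*g*Q*H; P_in = P/eta.
Step 1 — hydraulic power (P = rho*g*Q*H):
  P = 1000 * 9.81 * 0.0163 * 18.5 = 2958.2 W
Step 2 — input power: P_in = P/eta = 2958.2 / 0.68 = 4350 W
Therefore the shaft input power required = 4350 W.


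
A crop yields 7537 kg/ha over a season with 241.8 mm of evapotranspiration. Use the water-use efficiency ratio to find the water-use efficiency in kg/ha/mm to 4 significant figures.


Approach: apply the water-use efficiency ratio, WUE = yield/ET.
WUE = 7537 / 241.8 = 31.17 kg/ha/mm
Therefore the water-use efficiency = 31.17 kg/ha/mm.


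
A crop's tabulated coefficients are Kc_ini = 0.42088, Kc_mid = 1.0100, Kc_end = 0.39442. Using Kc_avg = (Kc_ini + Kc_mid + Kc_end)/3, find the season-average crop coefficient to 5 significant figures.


Kc_avg = (0.42088 + 1.0100 + 0.39442)/3 = 0.60843
Therefore the season-average crop coefficient = 0.60843.


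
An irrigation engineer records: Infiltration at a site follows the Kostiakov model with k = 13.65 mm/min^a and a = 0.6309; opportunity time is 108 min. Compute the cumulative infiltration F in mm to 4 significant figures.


Approach: apply the Kostiakov infiltration equation, F = k*t^a.
F = 13.65 * 108^0.6309 = 261.8 mm
Therefore the cumulative infiltration F = 261.8 mm.


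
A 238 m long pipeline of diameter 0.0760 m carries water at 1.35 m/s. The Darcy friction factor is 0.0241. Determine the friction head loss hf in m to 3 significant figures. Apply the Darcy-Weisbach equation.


Approach: apply the Darcy-Weisbach equation, hf = f*(L/D)*(v^2/(2g)).
hf = 0.0241 * (238/0.0760) * (1.35^2 / (2*9.81))
hf = 7.01 m
Therefore the friction head loss hf = 7.01 m.


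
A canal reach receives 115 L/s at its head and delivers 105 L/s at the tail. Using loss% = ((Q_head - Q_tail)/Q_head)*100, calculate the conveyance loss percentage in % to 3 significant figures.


loss = ((115 - 105)/115)*100 = 8.70 %
Therefore the conveyance loss percentage = 8.70 %.


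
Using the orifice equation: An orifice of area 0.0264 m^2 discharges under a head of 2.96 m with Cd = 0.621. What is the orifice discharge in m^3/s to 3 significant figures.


Approach: apply the orifice equation, Q = Cd*A*sqrt(2*g*h).
Q = 0.621 * 0.0264 * sqrt(2*9.81*2.96) = 0.125 m^3/s
Therefore the orifice discharge = 0.125 m^3/s.


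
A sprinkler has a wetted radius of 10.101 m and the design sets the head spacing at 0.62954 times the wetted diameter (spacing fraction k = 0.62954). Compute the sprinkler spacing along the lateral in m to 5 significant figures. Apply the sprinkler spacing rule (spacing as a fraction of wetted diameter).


Approach: apply the sprinkler spacing rule (spacing as a fraction of wetted diameter), S = k*(2*R).
S = 0.62954 * (2 * 10.101) = 12.718 m
Therefore the sprinkler spacing along the lateral = 12.718 m.


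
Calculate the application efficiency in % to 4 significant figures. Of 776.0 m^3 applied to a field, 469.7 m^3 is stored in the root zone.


Approach: apply the application efficiency ratio, Ea = (stored/applied)*100.
Ea = (469.7/776.0)*100 = 60.53 %
Therefore the application efficiency = 60.53 %.


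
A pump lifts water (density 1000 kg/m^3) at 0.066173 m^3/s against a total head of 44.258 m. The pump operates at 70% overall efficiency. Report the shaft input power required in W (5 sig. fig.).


Approach: apply hydraulic power then efficiency conversion, P = rho*g*Q*H; P_in = P/eta.
Step 1 — hydraulic power (P = rho*g*Q*H):
  P = 1000 * 9.81 * 0.066173 * 44.258 = 28730.40 W
Step 2 — input power: P_in = P/eta = 28730.40 / 0.7 = 41043 W
Therefore the shaft input power required = 41043 W.


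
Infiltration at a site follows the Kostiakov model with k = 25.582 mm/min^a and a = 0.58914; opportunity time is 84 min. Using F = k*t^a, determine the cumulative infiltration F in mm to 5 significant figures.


F = 25.582 * 84^0.58914 = 348.02 mm
Therefore the cumulative infiltration F = 348.02 mm.


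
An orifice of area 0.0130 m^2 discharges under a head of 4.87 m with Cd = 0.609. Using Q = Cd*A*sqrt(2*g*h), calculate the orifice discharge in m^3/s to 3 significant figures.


Q = 0.609 * 0.0130 * sqrt(2*9.81*4.87) = 0.0774 m^3/s
Therefore the orifice discharge = 0.0774 m^3/s.


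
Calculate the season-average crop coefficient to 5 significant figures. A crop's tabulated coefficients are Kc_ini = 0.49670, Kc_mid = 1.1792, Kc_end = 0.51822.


Approach: apply a simple seasonal average, Kc_avg = (Kc_ini + Kc_mid + Kc_end)/3.
Kc_avg = (0.49670 + 1.1792 + 0.51822)/3 = 0.73137
Therefore the season-average crop coefficient = 0.73137.


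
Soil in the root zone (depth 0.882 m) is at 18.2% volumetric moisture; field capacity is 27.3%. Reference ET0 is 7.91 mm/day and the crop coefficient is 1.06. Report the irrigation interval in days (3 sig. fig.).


Approach: apply soil-water budget scheduling, SMD = (FC-theta)/100*depth*1000; ETc = ET0*Kc; interval = SMD/ETc.
Step 1 — soil moisture deficit:
  SMD = (27.3 - 18.2)/100 * 0.882 * 1000 = 80.262 mm
Step 2 — daily crop ET (ETc = ET0*Kc):
  ETc = 7.91 * 1.06 = 8.3846 mm/day
Step 3 — irrigation interval (SMD/ETc):
  interval = 80.262 / 8.3846 = 9.57 days
Therefore the irrigation interval = 9.57 days.


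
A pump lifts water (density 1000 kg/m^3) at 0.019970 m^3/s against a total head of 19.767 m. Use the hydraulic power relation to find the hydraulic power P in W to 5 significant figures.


Approach: apply the hydraulic power relation, P = rho*g*Q*H.
P = 1000 * 9.81 * 0.019970 * 19.767 = 3872.5 W
Therefore the hydraulic power P = 3872.5 W.


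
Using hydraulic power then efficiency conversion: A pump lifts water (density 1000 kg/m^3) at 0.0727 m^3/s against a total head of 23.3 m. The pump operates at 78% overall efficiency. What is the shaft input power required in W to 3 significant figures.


Approach: apply hydraulic power then efficiency conversion, P = rho*g*Q*H; P_in = P/eta.
Step 1 — hydraulic power (P = rho*g*Q*H):
  P = 1000 * 9.81 * 0.0727 * 23.3 = 16617 W
Step 2 — input power: P_in = P/eta = 16617 / 0.78 = 21300 W
Therefore the shaft input power required = 21300 W.


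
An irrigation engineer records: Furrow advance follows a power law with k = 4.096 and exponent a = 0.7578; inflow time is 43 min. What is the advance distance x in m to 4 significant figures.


Approach: apply the power-law advance function, x = k*t^a.
x = 4.096 * 43^0.7578 = 70.83 m
Therefore the advance distance x = 70.83 m.


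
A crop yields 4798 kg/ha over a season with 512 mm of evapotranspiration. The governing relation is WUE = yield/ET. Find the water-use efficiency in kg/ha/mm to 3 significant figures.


WUE = 4798 / 512 = 9.37 kg/ha/mm
Therefore the water-use efficiency = 9.37 kg/ha/mm.


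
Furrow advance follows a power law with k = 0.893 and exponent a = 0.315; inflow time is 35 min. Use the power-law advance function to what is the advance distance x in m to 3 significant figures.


Approach: apply the power-law advance function, x = k*t^a.
x = 0.893 * 35^0.315 = 2.74 m
Therefore the advance distance x = 2.74 m.


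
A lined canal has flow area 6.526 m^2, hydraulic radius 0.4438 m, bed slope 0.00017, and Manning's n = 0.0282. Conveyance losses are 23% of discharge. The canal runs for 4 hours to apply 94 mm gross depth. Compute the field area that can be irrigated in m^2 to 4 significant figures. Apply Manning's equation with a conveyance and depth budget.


Approach: apply Manning's equation with a conveyance and depth budget, Q = (1/n)*A*R^(2/3)*S^(1/2); Q_field = Q*(1-loss); Area = Q_field*t/(d/1000).
Step 1 — canal discharge (Manning's equation):
  Q = (1/0.0282) * 6.526 * 0.4438^(2/3) * 0.00017^(1/2) = 1.75555 m^3/s
Step 2 — delivered flow: Q_field = 1.75555*(1 - 23/100) = 1.35178 m^3/s
Step 3 — volume delivered: V = 1.35178 * 4*3600 = 19465.6 m^3
Step 4 — area served: A = V / (depth/1000) = 19465.6 / 0.094 = 207100 m^2
Therefore the field area that can be irrigated = 207100 m^2.


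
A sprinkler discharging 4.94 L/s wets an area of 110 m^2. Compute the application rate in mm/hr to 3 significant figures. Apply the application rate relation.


Approach: apply the application rate relation, rate = (Q/A)*3600.
rate = (4.94 / 110) * 3600 = 162 mm/hr
Therefore the application rate = 162 mm/hr.


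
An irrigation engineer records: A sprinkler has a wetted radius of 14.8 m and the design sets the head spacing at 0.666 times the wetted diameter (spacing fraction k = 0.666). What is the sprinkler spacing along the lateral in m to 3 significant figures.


Approach: apply the sprinkler spacing rule (spacing as a fraction of wetted diameter), S = k*(2*R).
S = 0.666 * (2 * 14.8) = 19.7 m
Therefore the sprinkler spacing along the lateral = 19.7 m.


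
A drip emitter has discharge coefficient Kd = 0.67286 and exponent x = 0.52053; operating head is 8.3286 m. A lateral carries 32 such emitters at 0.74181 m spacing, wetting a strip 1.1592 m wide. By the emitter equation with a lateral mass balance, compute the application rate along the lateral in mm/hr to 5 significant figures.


Approach: apply the emitter equation with a lateral mass balance, q = Kd*h^x; Q = n*q; rate = Q/(n*spacing*width).
Step 1 — single emitter flow (q = Kd*h^x):
  q = 0.67286 * 8.3286^0.52053 = 2.028197 L/hr
Step 2 — total lateral flow: Q = 32 * 2.028197 = 64.90229 L/hr
Step 3 — wetted area: A = 32 * 0.74181 * 1.1592 = 27.51700 m^2
Step 4 — application rate: Q/A = 64.90229/27.51700 = 2.3586 mm/hr
Therefore the application rate along the lateral = 2.3586 mm/hr.


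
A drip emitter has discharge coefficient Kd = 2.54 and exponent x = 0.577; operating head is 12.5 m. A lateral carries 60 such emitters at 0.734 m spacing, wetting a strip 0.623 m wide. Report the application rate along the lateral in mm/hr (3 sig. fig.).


Approach: apply the emitter equation with a lateral mass balance, q = Kd*h^x; Q = n*q; rate = Q/(n*spacing*width).
Step 1 — single emitter flow (q = Kd*h^x):
  q = 2.54 * 12.5^0.577 = 10.908 L/hr
Step 2 — total lateral flow: Q = 60 * 10.908 = 654.49 L/hr
Step 3 — wetted area: A = 60 * 0.734 * 0.623 = 27.437 m^2
Step 4 — application rate: Q/A = 654.49/27.437 = 23.9 mm/hr
Therefore the application rate along the lateral = 23.9 mm/hr.


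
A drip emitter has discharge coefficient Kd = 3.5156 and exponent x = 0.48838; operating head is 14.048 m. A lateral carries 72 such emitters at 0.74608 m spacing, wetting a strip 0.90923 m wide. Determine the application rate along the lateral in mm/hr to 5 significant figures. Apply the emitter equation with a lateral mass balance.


Approach: apply the emitter equation with a lateral mass balance, q = Kd*h^x; Q = n*q; rate = Q/(n*spacing*width).
Step 1 — single emitter flow (q = Kd*h^x):
  q = 3.5156 * 14.048^0.48838 = 12.77825 L/hr
Step 2 — total lateral flow: Q = 72 * 12.77825 = 920.0341 L/hr
Step 3 — wetted area: A = 72 * 0.74608 * 0.90923 = 48.84180 m^2
Step 4 — application rate: Q/A = 920.0341/48.84180 = 18.837 mm/hr
Therefore the application rate along the lateral = 18.837 mm/hr.


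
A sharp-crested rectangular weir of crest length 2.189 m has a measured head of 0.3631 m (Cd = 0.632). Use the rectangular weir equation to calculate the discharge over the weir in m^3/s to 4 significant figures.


Approach: apply the rectangular weir equation, Q = (2/3)*Cd*L*sqrt(2g)*H^1.5.
Q = (2/3)*0.632*2.189*sqrt(2*9.81)*0.3631^1.5 = 0.8938 m^3/s
Therefore the discharge over the weir = 0.8938 m^3/s.


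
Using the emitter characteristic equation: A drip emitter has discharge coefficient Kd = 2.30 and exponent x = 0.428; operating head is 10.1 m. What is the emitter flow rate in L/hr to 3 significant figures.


Approach: apply the emitter characteristic equation, q = Kd * h^x.
q = 2.30 * 10.1^0.428 = 6.19 L/hr
Therefore the emitter flow rate = 6.19 L/hr.


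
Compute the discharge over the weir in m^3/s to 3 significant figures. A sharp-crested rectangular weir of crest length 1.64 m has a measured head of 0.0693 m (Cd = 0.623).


Approach: apply the rectangular weir equation, Q = (2/3)*Cd*L*sqrt(2g)*H^1.5.
Q = (2/3)*0.623*1.64*sqrt(2*9.81)*0.0693^1.5 = 0.0550 m^3/s
Therefore the discharge over the weir = 0.0550 m^3/s.


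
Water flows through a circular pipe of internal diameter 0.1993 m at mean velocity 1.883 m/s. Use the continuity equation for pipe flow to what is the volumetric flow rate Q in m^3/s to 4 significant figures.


Approach: apply the continuity equation for pipe flow, Q = A * v with A = pi*(D/2)^2.
A = pi*(0.1993/2)^2 = 0.0311964 m^2
Q = 0.0311964 * 1.883 = 0.05874 m^3/s
Therefore the volumetric flow rate Q = 0.05874 m^3/s.


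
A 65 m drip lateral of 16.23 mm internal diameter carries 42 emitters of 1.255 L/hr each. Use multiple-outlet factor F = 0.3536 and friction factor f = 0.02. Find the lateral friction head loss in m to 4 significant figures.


Approach: apply Darcy-Weisbach with the multiple-outlet F-factor, Q = n*q/(3600*1000) m^3/s; v = Q/A; hf = F*f*(L/D)*(v^2/(2g)).
Q = 42*1.255/(3600*1000) = 1.46417e-05 m^3/s
A = pi*(16.23e-3/2)^2 = 2.06884e-04 m^2, so v = Q/A = 0.0707723 m/s
hf = 0.3536*0.02*(65/0.01623)*(0.0707723^2/(2*9.81)) = 0.007230 m
Therefore the lateral friction head loss = 0.007230 m.


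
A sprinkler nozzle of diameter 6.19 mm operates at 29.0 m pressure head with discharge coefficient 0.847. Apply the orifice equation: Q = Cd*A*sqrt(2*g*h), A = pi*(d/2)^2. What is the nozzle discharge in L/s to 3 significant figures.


A = pi*(6.19e-3/2)^2 = 3.0093e-05 m^2
Q = 0.847 * 3.0093e-05 * sqrt(2*9.81*29.0) * 1000 = 0.608 L/s
Therefore the nozzle discharge = 0.608 L/s.


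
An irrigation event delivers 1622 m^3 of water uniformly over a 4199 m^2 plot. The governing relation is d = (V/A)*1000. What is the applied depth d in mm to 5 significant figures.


d = (1622 / 4199) * 1000 = 386.28 mm
Therefore the applied depth d = 386.28 mm.


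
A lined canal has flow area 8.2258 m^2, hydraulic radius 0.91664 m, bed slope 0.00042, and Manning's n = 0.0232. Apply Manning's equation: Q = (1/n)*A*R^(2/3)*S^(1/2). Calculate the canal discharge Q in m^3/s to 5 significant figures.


Q = (1/0.0232) * 8.2258 * 0.91664^(2/3) * 0.00042^(1/2) = 6.8567 m^3/s
Therefore the canal discharge Q = 6.8567 m^3/s.


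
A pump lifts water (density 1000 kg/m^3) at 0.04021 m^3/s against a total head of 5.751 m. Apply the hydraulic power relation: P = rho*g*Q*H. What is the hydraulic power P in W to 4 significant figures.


P = 1000 * 9.81 * 0.04021 * 5.751 = 2269 W
Therefore the hydraulic power P = 2269 W.


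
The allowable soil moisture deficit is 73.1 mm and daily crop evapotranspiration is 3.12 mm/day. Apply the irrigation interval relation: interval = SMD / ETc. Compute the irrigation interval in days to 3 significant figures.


interval = 73.1 / 3.12 = 23.4 days
Therefore the irrigation interval = 23.4 days.


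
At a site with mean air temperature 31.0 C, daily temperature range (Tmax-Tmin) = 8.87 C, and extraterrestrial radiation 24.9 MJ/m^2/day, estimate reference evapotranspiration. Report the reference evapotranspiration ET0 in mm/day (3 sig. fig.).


Approach: apply the Hargreaves-Samani method, ET0 = 0.0023*(Tmean+17.8)*sqrt(Tmax-Tmin)*0.408*Ra.
ET0 = 0.0023*(31.0+17.8)*sqrt(8.87)*0.408*24.9 = 3.40 mm/day
Therefore the reference evapotranspiration ET0 = 3.40 mm/day.


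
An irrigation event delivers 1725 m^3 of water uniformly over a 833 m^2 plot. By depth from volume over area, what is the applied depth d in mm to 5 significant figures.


Approach: apply depth from volume over area, d = (V/A)*1000.
d = (1725 / 833) * 1000 = 2070.8 mm
Therefore the applied depth d = 2070.8 mm.


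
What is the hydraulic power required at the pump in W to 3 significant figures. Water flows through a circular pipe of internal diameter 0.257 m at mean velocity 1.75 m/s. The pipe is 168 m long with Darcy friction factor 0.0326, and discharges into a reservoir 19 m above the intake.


Approach: apply continuity + Darcy-Weisbach + hydraulic power, Q = A*v; hf = f*(L/D)*(v^2/(2g)); H = static + hf; P = rho*g*Q*H.
Step 1 — flow rate (continuity, Q = A*v):
  A = pi*(0.257/2)^2 = 0.051875 m^2
  Q = 0.051875 * 1.75 = 0.090781 m^3/s
Step 2 — friction head loss (Darcy-Weisbach):
  hf = 0.0326 * (168/0.257) * (1.75^2 / (2*9.81))
  hf = 3.3264 m
Step 3 — total head: H = 19 + 3.3264 = 22.326 m
Step 4 — hydraulic power (P = rho*g*Q*H):
  P = 1000 * 9.81 * 0.090781 * 22.326 = 19900 W
Therefore the hydraulic power required at the pump = 19900 W.


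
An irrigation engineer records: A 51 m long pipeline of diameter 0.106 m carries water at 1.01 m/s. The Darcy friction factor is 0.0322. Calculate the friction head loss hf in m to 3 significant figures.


Approach: apply the Darcy-Weisbach equation, hf = f*(L/D)*(v^2/(2g)).
hf = 0.0322 * (51/0.106) * (1.01^2 / (2*9.81))
hf = 0.805 m
Therefore the friction head loss hf = 0.805 m.


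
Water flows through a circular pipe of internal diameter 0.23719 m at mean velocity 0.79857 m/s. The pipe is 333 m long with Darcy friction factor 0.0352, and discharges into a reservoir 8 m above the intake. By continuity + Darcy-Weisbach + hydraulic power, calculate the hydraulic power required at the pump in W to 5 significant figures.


Approach: apply continuity + Darcy-Weisbach + hydraulic power, Q = A*v; hf = f*(L/D)*(v^2/(2g)); H = static + hf; P = rho*g*Q*H.
Step 1 — flow rate (continuity, Q = A*v):
  A = pi*(0.23719/2)^2 = 0.04418579 m^2
  Q = 0.04418579 * 0.79857 = 0.03528545 m^3/s
Step 2 — friction head loss (Darcy-Weisbach):
  hf = 0.0352 * (333/0.23719) * (0.79857^2 / (2*9.81))
  hf = 1.606266 m
Step 3 — total head: H = 8 + 1.606266 = 9.606266 m
Step 4 — hydraulic power (P = rho*g*Q*H):
  P = 1000 * 9.81 * 0.03528545 * 9.606266 = 3325.2 W
Therefore the hydraulic power required at the pump = 3325.2 W.


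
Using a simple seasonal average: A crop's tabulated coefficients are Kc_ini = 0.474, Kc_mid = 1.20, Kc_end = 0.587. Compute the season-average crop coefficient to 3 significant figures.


Approach: apply a simple seasonal average, Kc_avg = (Kc_ini + Kc_mid + Kc_end)/3.
Kc_avg = (0.474 + 1.20 + 0.587)/3 = 0.754
Therefore the season-average crop coefficient = 0.754.


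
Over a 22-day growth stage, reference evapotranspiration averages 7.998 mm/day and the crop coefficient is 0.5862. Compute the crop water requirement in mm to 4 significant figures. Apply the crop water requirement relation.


Approach: apply the crop water requirement relation, CWR = ET0 * Kc * days.
CWR = 7.998 * 0.5862 * 22 = 103.1 mm
Therefore the crop water requirement = 103.1 mm.


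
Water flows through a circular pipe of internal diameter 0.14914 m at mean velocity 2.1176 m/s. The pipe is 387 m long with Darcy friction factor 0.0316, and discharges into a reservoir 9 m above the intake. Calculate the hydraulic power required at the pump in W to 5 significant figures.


Approach: apply continuity + Darcy-Weisbach + hydraulic power, Q = A*v; hf = f*(L/D)*(v^2/(2g)); H = static + hf; P = rho*g*Q*H.
Step 1 — flow rate (continuity, Q = A*v):
  A = pi*(0.14914/2)^2 = 0.01746941 m^2
  Q = 0.01746941 * 2.1176 = 0.03699322 m^3/s
Step 2 — friction head loss (Darcy-Weisbach):
  hf = 0.0316 * (387/0.14914) * (2.1176^2 / (2*9.81))
  hf = 18.74100 m
Step 3 — total head: H = 9 + 18.74100 = 27.74100 m
Step 4 — hydraulic power (P = rho*g*Q*H):
  P = 1000 * 9.81 * 0.03699322 * 27.74100 = 10067 W
Therefore the hydraulic power required at the pump = 10067 W.


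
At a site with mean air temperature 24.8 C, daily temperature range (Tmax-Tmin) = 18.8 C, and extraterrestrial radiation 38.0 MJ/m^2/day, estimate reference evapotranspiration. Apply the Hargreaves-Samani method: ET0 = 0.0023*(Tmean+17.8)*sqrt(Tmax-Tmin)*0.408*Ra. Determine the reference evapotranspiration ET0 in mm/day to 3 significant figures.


ET0 = 0.0023*(24.8+17.8)*sqrt(18.8)*0.408*38.0 = 6.59 mm/day
Therefore the reference evapotranspiration ET0 = 6.59 mm/day.


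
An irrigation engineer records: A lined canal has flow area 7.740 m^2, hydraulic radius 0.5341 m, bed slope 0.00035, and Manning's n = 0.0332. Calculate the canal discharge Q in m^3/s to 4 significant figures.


Approach: apply Manning's equation, Q = (1/n)*A*R^(2/3)*S^(1/2).
Q = (1/0.0332) * 7.740 * 0.5341^(2/3) * 0.00035^(1/2) = 2.871 m^3/s
Therefore the canal discharge Q = 2.871 m^3/s.


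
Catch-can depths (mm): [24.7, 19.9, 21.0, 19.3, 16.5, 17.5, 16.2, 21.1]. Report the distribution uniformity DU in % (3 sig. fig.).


Approach: apply the low-quarter distribution uniformity, DU = (mean of lowest quarter of readings / overall mean)*100.
sorted lowest 2 of 8: [16.2, 16.5] -> mean = 16.350 mm
overall mean = 19.525 mm
DU = (16.350/19.525)*100 = 83.7 %
Therefore the distribution uniformity DU = 83.7 %.


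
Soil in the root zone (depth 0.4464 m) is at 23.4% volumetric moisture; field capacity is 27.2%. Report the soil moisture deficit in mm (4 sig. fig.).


Approach: apply the soil moisture deficit relation, SMD = (FC - theta)/100 * depth * 1000.
SMD = (27.2 - 23.4)/100 * 0.4464 * 1000 = 16.96 mm
Therefore the soil moisture deficit = 16.96 mm.


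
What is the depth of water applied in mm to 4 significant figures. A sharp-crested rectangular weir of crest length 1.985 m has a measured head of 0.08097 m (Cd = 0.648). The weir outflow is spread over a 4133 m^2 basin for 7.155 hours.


Approach: apply the rectangular weir equation with a volume-to-depth conversion, Q = (2/3)*Cd*L*sqrt(2g)*H^1.5; d = Q*t/A * 1000.
Step 1 — weir discharge:
  Q = (2/3)*0.648*1.985*sqrt(2*9.81)*0.08097^1.5 = 0.0875145 m^3/s
Step 2 — volume: V = 0.0875145 * 7.155*3600 = 2254.20 m^3
Step 3 — depth: d = V/A * 1000 = 2254.20/4133 * 1000 = 545.4 mm
Therefore the depth of water applied = 545.4 mm.


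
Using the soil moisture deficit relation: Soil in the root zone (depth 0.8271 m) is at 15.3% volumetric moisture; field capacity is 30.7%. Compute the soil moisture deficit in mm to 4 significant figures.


Approach: apply the soil moisture deficit relation, SMD = (FC - theta)/100 * depth * 1000.
SMD = (30.7 - 15.3)/100 * 0.8271 * 1000 = 127.4 mm
Therefore the soil moisture deficit = 127.4 mm.


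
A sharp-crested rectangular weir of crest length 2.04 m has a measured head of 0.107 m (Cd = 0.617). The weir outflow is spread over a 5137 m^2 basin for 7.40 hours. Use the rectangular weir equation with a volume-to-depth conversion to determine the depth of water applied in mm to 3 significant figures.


Approach: apply the rectangular weir equation with a volume-to-depth conversion, Q = (2/3)*Cd*L*sqrt(2g)*H^1.5; d = Q*t/A * 1000.
Step 1 — weir discharge:
  Q = (2/3)*0.617*2.04*sqrt(2*9.81)*0.107^1.5 = 0.13009 m^3/s
Step 2 — volume: V = 0.13009 * 7.40*3600 = 3465.6 m^3
Step 3 — depth: d = V/A * 1000 = 3465.6/5137 * 1000 = 675 mm
Therefore the depth of water applied = 675 mm.


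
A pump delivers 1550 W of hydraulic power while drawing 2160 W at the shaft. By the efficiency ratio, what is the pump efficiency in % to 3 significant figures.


Approach: apply the efficiency ratio, eta = (P_out/P_in)*100.
eta = (1550 / 2160) * 100 = 71.8 %
Therefore the pump efficiency = 71.8 %.


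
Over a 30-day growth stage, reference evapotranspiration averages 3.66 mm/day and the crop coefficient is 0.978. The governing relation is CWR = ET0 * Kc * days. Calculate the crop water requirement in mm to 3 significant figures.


CWR = 3.66 * 0.978 * 30 = 107 mm
Therefore the crop water requirement = 107 mm.


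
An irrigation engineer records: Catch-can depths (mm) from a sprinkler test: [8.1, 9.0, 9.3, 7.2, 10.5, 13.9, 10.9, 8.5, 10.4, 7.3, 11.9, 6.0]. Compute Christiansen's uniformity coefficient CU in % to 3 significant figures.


Approach: apply Christiansen's uniformity coefficient, CU = (1 - mean_abs_deviation/mean)*100.
mean = 9.4167 mm
mean |d_i - mean| = 1.7528 mm
CU = (1 - 1.7528/9.4167)*100 = 81.4 %
Therefore Christiansen's uniformity coefficient CU = 81.4 %.


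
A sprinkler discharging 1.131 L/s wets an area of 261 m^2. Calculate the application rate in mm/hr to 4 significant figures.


Approach: apply the application rate relation, rate = (Q/A)*3600.
rate = (1.131 / 261) * 3600 = 15.60 mm/hr
Therefore the application rate = 15.60 mm/hr.


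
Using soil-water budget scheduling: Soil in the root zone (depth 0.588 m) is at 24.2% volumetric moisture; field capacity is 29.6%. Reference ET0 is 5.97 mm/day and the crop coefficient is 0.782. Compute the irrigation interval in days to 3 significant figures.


Approach: apply soil-water budget scheduling, SMD = (FC-theta)/100*depth*1000; ETc = ET0*Kc; interval = SMD/ETc.
Step 1 — soil moisture deficit:
  SMD = (29.6 - 24.2)/100 * 0.588 * 1000 = 31.752 mm
Step 2 — daily crop ET (ETc = ET0*Kc):
  ETc = 5.97 * 0.782 = 4.6685 mm/day
Step 3 — irrigation interval (SMD/ETc):
  interval = 31.752 / 4.6685 = 6.80 days
Therefore the irrigation interval = 6.80 days.


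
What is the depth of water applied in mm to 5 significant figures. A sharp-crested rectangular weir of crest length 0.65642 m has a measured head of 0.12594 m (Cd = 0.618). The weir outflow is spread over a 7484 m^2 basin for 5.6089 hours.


Approach: apply the rectangular weir equation with a volume-to-depth conversion, Q = (2/3)*Cd*L*sqrt(2g)*H^1.5; d = Q*t/A * 1000.
Step 1 — weir discharge:
  Q = (2/3)*0.618*0.65642*sqrt(2*9.81)*0.12594^1.5 = 0.05353947 m^3/s
Step 2 — volume: V = 0.05353947 * 5.6089*3600 = 1081.071 m^3
Step 3 — depth: d = V/A * 1000 = 1081.071/7484 * 1000 = 144.45 mm
Therefore the depth of water applied = 144.45 mm.


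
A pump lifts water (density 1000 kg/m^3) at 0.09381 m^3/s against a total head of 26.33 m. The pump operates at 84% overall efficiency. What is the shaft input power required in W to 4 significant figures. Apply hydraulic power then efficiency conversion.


Approach: apply hydraulic power then efficiency conversion, P = rho*g*Q*H; P_in = P/eta.
Step 1 — hydraulic power (P = rho*g*Q*H):
  P = 1000 * 9.81 * 0.09381 * 26.33 = 24230.9 W
Step 2 — input power: P_in = P/eta = 24230.9 / 0.84 = 28850 W
Therefore the shaft input power required = 28850 W.


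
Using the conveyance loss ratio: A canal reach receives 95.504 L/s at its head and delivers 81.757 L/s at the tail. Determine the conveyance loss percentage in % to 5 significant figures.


Approach: apply the conveyance loss ratio, loss% = ((Q_head - Q_tail)/Q_head)*100.
loss = ((95.504 - 81.757)/95.504)*100 = 14.394 %
Therefore the conveyance loss percentage = 14.394 %.


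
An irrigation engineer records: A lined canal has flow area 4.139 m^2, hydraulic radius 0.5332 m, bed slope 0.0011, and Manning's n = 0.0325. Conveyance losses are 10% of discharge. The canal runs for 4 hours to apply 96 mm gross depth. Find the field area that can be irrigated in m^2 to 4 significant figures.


Approach: apply Manning's equation with a conveyance and depth budget, Q = (1/n)*A*R^(2/3)*S^(1/2); Q_field = Q*(1-loss); Area = Q_field*t/(d/1000).
Step 1 — canal discharge (Manning's equation):
  Q = (1/0.0325) * 4.139 * 0.5332^(2/3) * 0.0011^(1/2) = 2.77738 m^3/s
Step 2 — delivered flow: Q_field = 2.77738*(1 - 10/100) = 2.49964 m^3/s
Step 3 — volume delivered: V = 2.49964 * 4*3600 = 35994.8 m^3
Step 4 — area served: A = V / (depth/1000) = 35994.8 / 0.096 = 374900 m^2
Therefore the field area that can be irrigated = 374900 m^2.


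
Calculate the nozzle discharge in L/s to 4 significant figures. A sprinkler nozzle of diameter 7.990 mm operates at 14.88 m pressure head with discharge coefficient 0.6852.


Approach: apply the orifice equation, Q = Cd*A*sqrt(2*g*h), A = pi*(d/2)^2.
A = pi*(7.990e-3/2)^2 = 5.01399e-05 m^2
Q = 0.6852 * 5.01399e-05 * sqrt(2*9.81*14.88) * 1000 = 0.5870 L/s
Therefore the nozzle discharge = 0.5870 L/s.


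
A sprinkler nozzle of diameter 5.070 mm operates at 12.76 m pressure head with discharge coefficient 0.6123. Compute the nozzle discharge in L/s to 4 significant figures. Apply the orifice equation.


Approach: apply the orifice equation, Q = Cd*A*sqrt(2*g*h), A = pi*(d/2)^2.
A = pi*(5.070e-3/2)^2 = 2.01886e-05 m^2
Q = 0.6123 * 2.01886e-05 * sqrt(2*9.81*12.76) * 1000 = 0.1956 L/s
Therefore the nozzle discharge = 0.1956 L/s.


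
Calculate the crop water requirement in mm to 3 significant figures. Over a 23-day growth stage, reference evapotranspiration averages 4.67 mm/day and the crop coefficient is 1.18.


Approach: apply the crop water requirement relation, CWR = ET0 * Kc * days.
CWR = 4.67 * 1.18 * 23 = 127 mm
Therefore the crop water requirement = 127 mm.


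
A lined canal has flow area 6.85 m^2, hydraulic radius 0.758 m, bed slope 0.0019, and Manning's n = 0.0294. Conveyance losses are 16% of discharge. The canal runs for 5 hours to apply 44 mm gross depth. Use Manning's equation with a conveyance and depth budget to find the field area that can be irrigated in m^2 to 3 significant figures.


Approach: apply Manning's equation with a conveyance and depth budget, Q = (1/n)*A*R^(2/3)*S^(1/2); Q_field = Q*(1-loss); Area = Q_field*t/(d/1000).
Step 1 — canal discharge (Manning's equation):
  Q = (1/0.0294) * 6.85 * 0.758^(2/3) * 0.0019^(1/2) = 8.4431 m^3/s
Step 2 — delivered flow: Q_field = 8.4431*(1 - 16/100) = 7.0922 m^3/s
Step 3 — volume delivered: V = 7.0922 * 5*3600 = 127660 m^3
Step 4 — area served: A = V / (depth/1000) = 127660 / 0.044 = 2900000 m^2
Therefore the field area that can be irrigated = 2900000 m^2.


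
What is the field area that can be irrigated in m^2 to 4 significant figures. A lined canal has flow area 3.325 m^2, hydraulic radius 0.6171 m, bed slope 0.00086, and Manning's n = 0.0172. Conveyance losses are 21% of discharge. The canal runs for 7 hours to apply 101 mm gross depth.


Approach: apply Manning's equation with a conveyance and depth budget, Q = (1/n)*A*R^(2/3)*S^(1/2); Q_field = Q*(1-loss); Area = Q_field*t/(d/1000).
Step 1 — canal discharge (Manning's equation):
  Q = (1/0.0172) * 3.325 * 0.6171^(2/3) * 0.00086^(1/2) = 4.10913 m^3/s
Step 2 — delivered flow: Q_field = 4.10913*(1 - 21/100) = 3.24621 m^3/s
Step 3 — volume delivered: V = 3.24621 * 7*3600 = 81804.5 m^3
Step 4 — area served: A = V / (depth/1000) = 81804.5 / 0.101 = 809900 m^2
Therefore the field area that can be irrigated = 809900 m^2.


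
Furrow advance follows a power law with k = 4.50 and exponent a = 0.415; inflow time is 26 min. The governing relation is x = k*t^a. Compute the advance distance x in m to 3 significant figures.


x = 4.50 * 26^0.415 = 17.4 m
Therefore the advance distance x = 17.4 m.


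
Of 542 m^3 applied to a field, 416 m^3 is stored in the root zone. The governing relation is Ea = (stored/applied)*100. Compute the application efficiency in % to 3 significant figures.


Ea = (416/542)*100 = 76.8 %
Therefore the application efficiency = 76.8 %.


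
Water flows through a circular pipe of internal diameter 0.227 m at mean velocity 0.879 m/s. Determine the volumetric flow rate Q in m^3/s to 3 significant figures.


Approach: apply the continuity equation for pipe flow, Q = A * v with A = pi*(D/2)^2.
A = pi*(0.227/2)^2 = 0.040471 m^2
Q = 0.040471 * 0.879 = 0.0356 m^3/s
Therefore the volumetric flow rate Q = 0.0356 m^3/s.
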